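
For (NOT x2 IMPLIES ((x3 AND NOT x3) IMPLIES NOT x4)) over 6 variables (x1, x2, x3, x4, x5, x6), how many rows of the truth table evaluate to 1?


Formula: (NOT x2 IMPLIES ((x3 AND NOT x3) IMPLIES NOT x4)) over 6 vars (64 rows)
Evaluate each row (x1, x2, x3, x4, x5, x6 as bits, MSB first):
  row 0 [000000]: (NOT 0 IMPLIES ((0 AND NOT 0) IMPLIES NOT 0)) -> 1
  row 1 [000001]: (NOT 0 IMPLIES ((0 AND NOT 0) IMPLIES NOT 0)) -> 1
  row 2 [000010]: (NOT 0 IMPLIES ((0 AND NOT 0) IMPLIES NOT 0)) -> 1
  row 3 [000011]: (NOT 0 IMPLIES ((0 AND NOT 0) IMPLIES NOT 0)) -> 1
  row 4 [000100]: (NOT 0 IMPLIES ((0 AND NOT 0) IMPLIES NOT 1)) -> 1
  (every remaining row is evaluated the same way; all 64 results are listed next)
Full result column, 8 rows per line (x1,x2,x3 fixed per line; x4,x5,x6 runs 000..111 left to right):
  rows 0-7 [x1,x2,x3=000]: 11111111  (ones: 8)
  rows 8-15 [x1,x2,x3=001]: 11111111  (ones: 8)
  rows 16-23 [x1,x2,x3=010]: 11111111  (ones: 8)
  rows 24-31 [x1,x2,x3=011]: 11111111  (ones: 8)
  rows 32-39 [x1,x2,x3=100]: 11111111  (ones: 8)
  rows 40-47 [x1,x2,x3=101]: 11111111  (ones: 8)
  rows 48-55 [x1,x2,x3=110]: 11111111  (ones: 8)
  rows 56-63 [x1,x2,x3=111]: 11111111  (ones: 8)
Count of 1-rows = 8+8+8+8+8+8+8+8 = 64

64


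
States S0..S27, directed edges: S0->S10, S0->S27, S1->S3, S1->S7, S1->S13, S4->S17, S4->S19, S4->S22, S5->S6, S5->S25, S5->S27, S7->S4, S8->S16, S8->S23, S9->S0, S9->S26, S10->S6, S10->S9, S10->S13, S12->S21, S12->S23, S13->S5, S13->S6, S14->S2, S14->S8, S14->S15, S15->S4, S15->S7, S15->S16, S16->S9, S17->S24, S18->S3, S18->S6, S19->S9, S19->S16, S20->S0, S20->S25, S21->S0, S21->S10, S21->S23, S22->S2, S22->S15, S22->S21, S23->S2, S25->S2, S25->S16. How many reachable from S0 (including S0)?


BFS from S0:
  layer 0: {S0}
  layer 1: {S10, S27}
  layer 2: {S6, S9, S13}
  layer 3: {S5, S26}
  layer 4: {S25}
  layer 5: {S2, S16}
Reachable set: {S0, S2, S5, S6, S9, S10, S13, S16, S25, S26, S27}
Count = 11

11


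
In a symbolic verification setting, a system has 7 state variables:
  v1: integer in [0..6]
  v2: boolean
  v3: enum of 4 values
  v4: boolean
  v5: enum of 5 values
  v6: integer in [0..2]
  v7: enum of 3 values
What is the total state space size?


State space = product of domain sizes of all variables.
Domain sizes:
  v1 (integer in [0..6]): 7
  v2 (boolean): 2
  v3 (enum of 4 values): 4
  v4 (boolean): 2
  v5 (enum of 5 values): 5
  v6 (integer in [0..2]): 3
  v7 (enum of 3 values): 3
Product = 7 * 2 * 4 * 2 * 5 * 3 * 3 = 5040

5040


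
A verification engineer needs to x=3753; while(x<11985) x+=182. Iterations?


Step 1: x goes from 3753 toward 11985 by 182; the body runs while x<11985, so iterations = ceil((bound-start)/step)
Step 2: Distance=8232
Step 3: ceil(8232/182)=46

46


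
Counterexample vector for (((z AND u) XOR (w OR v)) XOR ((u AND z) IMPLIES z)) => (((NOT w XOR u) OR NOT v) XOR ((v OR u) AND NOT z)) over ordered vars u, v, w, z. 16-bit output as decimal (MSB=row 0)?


F1 = (((z AND u) XOR (w OR v)) XOR ((u AND z) IMPLIES z))
F2 = (((NOT w XOR u) OR NOT v) XOR ((v OR u) AND NOT z))
Counterexample to F1=>F2 is where F1=1 and F2=0.
Evaluate each row (bits = u,v,w,z, MSB first):
  row 0 [0000]: F1=1 F2=1 -> F1&~F2 -> 0
  row 1 [0001]: F1=1 F2=1 -> F1&~F2 -> 0
  row 2 [0010]: F1=0 F2=1 -> F1&~F2 -> 0
  row 3 [0011]: F1=0 F2=1 -> F1&~F2 -> 0
  row 4 [0100]: F1=0 F2=0 -> F1&~F2 -> 0
  row 5 [0101]: F1=0 F2=1 -> F1&~F2 -> 0
  row 6 [0110]: F1=0 F2=1 -> F1&~F2 -> 0
  row 7 [0111]: F1=0 F2=0 -> F1&~F2 -> 0
  row 8 [1000]: F1=1 F2=0 -> F1&~F2 -> 1
  row 9 [1001]: F1=0 F2=1 -> F1&~F2 -> 0
  row 10 [1010]: F1=0 F2=0 -> F1&~F2 -> 0
  row 11 [1011]: F1=1 F2=1 -> F1&~F2 -> 0
  row 12 [1100]: F1=0 F2=1 -> F1&~F2 -> 0
  row 13 [1101]: F1=1 F2=0 -> F1&~F2 -> 1
  row 14 [1110]: F1=0 F2=0 -> F1&~F2 -> 0
  row 15 [1111]: F1=1 F2=1 -> F1&~F2 -> 0
Full result column, 4 rows per line (u,v fixed per line; w,z runs 00..11 left to right):
  rows 0-3 [u,v=00]: 0000  = hex 0
  rows 4-7 [u,v=01]: 0000  = hex 0
  rows 8-11 [u,v=10]: 1000  = hex 8
  rows 12-15 [u,v=11]: 0100  = hex 4
Counterexample vector (row 0 .. row 15) = 0000000010000100
Output column grouped in 4s = 0000 0000 1000 0100 = 0x0084
Convert to decimal digit by digit (value = value*16 + digit):
  0 -> 0
  0*16 + 0 = 0
  0*16 + 8 = 8
  8*16 + 4 = 132
Decimal = 132

132


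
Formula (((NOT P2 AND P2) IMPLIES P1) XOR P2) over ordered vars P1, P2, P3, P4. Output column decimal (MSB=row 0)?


Formula: (((NOT P2 AND P2) IMPLIES P1) XOR P2) over P1, P2, P3, P4 (16 rows)
Evaluate each row (bits = P1,P2,P3,P4, MSB first):
  row 0 [0000]: (((NOT 0 AND 0) IMPLIES 0) XOR 0) -> 1
  row 1 [0001]: (((NOT 0 AND 0) IMPLIES 0) XOR 0) -> 1
  row 2 [0010]: (((NOT 0 AND 0) IMPLIES 0) XOR 0) -> 1
  row 3 [0011]: (((NOT 0 AND 0) IMPLIES 0) XOR 0) -> 1
  row 4 [0100]: (((NOT 1 AND 1) IMPLIES 0) XOR 1) -> 0
  row 5 [0101]: (((NOT 1 AND 1) IMPLIES 0) XOR 1) -> 0
  row 6 [0110]: (((NOT 1 AND 1) IMPLIES 0) XOR 1) -> 0
  row 7 [0111]: (((NOT 1 AND 1) IMPLIES 0) XOR 1) -> 0
  row 8 [1000]: (((NOT 0 AND 0) IMPLIES 1) XOR 0) -> 1
  row 9 [1001]: (((NOT 0 AND 0) IMPLIES 1) XOR 0) -> 1
  row 10 [1010]: (((NOT 0 AND 0) IMPLIES 1) XOR 0) -> 1
  row 11 [1011]: (((NOT 0 AND 0) IMPLIES 1) XOR 0) -> 1
  row 12 [1100]: (((NOT 1 AND 1) IMPLIES 1) XOR 1) -> 0
  row 13 [1101]: (((NOT 1 AND 1) IMPLIES 1) XOR 1) -> 0
  row 14 [1110]: (((NOT 1 AND 1) IMPLIES 1) XOR 1) -> 0
  row 15 [1111]: (((NOT 1 AND 1) IMPLIES 1) XOR 1) -> 0
Full result column, 4 rows per line (P1,P2 fixed per line; P3,P4 runs 00..11 left to right):
  rows 0-3 [P1,P2=00]: 1111  = hex F
  rows 4-7 [P1,P2=01]: 0000  = hex 0
  rows 8-11 [P1,P2=10]: 1111  = hex F
  rows 12-15 [P1,P2=11]: 0000  = hex 0
Output column (row 0 .. row 15) = 1111000011110000
Output column grouped in 4s = 1111 0000 1111 0000 = 0xF0F0
Convert to decimal digit by digit (value = value*16 + digit):
  F -> 15
  15*16 + 0 = 240
  240*16 + 15 (F) = 3855
  3855*16 + 0 = 61680
Decimal = 61680

61680


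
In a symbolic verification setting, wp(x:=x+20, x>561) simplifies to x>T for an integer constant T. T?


Formula: wp(x:=E, P) = P[E/x] (substitute E for x in postcondition)
Step 1: Postcondition: x>561
Step 2: Substitute x+20 for x: x+20>561
Step 3: Solve for x: x > 561-20 = 541

541


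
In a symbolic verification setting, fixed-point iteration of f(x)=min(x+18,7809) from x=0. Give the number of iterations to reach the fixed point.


Step 1: x=0, cap=7809, increment=18
Step 2: x grows by 18 each step until capped at 7809; fixed point is x=7809
Step 3: iterations = ceil(7809/18) = 434

434


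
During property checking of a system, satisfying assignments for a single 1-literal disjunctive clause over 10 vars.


Step 1: Total=2^10=1024
Step 2: Unsat when all 1 false: 2^9=512
Step 3: Sat=1024-512=512

512


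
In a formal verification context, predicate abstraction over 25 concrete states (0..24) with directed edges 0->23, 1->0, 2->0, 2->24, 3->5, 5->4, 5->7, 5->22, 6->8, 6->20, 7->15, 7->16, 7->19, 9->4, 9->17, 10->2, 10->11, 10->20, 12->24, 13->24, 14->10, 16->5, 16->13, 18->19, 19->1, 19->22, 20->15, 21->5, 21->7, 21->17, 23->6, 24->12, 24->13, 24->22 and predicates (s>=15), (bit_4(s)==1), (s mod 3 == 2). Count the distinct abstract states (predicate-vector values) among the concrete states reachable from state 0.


BFS from 0:
Concrete reachable: {0, 6, 8, 15, 20, 23}
Abstract via predicates (s>=15), (bit_4(s)==1), (s mod 3 == 2):
  (0,0,0) <- {0, 6}
  (0,0,1) <- {8}
  (1,0,0) <- {15}
  (1,1,1) <- {20, 23}
Distinct abstract states = 4

4


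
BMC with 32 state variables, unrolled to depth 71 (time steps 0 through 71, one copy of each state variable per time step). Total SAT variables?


BMC unrolls to depth k, creating one copy of each state var for steps 0..k.
Step count = 71 + 1 = 72 (steps 0 through 71)
Vars per step = 32
Total = 32 * 72 = 2304

2304


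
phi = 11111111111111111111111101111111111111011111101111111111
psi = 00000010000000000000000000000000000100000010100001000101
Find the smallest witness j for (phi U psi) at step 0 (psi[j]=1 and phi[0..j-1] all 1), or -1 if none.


(phi U psi) at 0: need smallest j with psi[j]=1 and phi[i]=1 for all i in [0,j).
Scan from step 0:
  step 0: phi=1, psi=0 -> continue
  step 1: phi=1, psi=0 -> continue
  step 2: phi=1, psi=0 -> continue
  step 3: phi=1, psi=0 -> continue
  step 6: psi=1 and phi held for [0,6) -> witness found
Witness step = 6

6


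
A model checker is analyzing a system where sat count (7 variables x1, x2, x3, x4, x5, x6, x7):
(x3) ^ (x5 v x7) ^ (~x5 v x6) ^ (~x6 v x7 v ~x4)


CNF with 4 clauses over 7 vars (128 assignments).
An assignment satisfies CNF iff every clause has >=1 true literal.
Check each row (bits = x1,x2,x3,x4,x5,x6,x7; clause T/F shown):
  row 0 [0000000]: clauses=FFTT -> 0
  row 1 [0000001]: clauses=FTTT -> 0
  row 2 [0000010]: clauses=FFTT -> 0
  row 3 [0000011]: clauses=FTTT -> 0
  row 4 [0000100]: clauses=FTFT -> 0
  (every remaining row is evaluated the same way; all 128 results are listed next)
Full result column, 8 rows per line (x1,x2,x3,x4 fixed per line; x5,x6,x7 runs 000..111 left to right):
  rows 0-7 [x1,x2,x3,x4=0000]: 00000000  (ones: 0)
  rows 8-15 [x1,x2,x3,x4=0001]: 00000000  (ones: 0)
  rows 16-23 [x1,x2,x3,x4=0010]: 01010011  (ones: 4)
  rows 24-31 [x1,x2,x3,x4=0011]: 01010001  (ones: 3)
  rows 32-39 [x1,x2,x3,x4=0100]: 00000000  (ones: 0)
  rows 40-47 [x1,x2,x3,x4=0101]: 00000000  (ones: 0)
  rows 48-55 [x1,x2,x3,x4=0110]: 01010011  (ones: 4)
  rows 56-63 [x1,x2,x3,x4=0111]: 01010001  (ones: 3)
  rows 64-71 [x1,x2,x3,x4=1000]: 00000000  (ones: 0)
  rows 72-79 [x1,x2,x3,x4=1001]: 00000000  (ones: 0)
  rows 80-87 [x1,x2,x3,x4=1010]: 01010011  (ones: 4)
  rows 88-95 [x1,x2,x3,x4=1011]: 01010001  (ones: 3)
  rows 96-103 [x1,x2,x3,x4=1100]: 00000000  (ones: 0)
  rows 104-111 [x1,x2,x3,x4=1101]: 00000000  (ones: 0)
  rows 112-119 [x1,x2,x3,x4=1110]: 01010011  (ones: 4)
  rows 120-127 [x1,x2,x3,x4=1111]: 01010001  (ones: 3)
Satisfying assignments = 0+0+4+3+0+0+4+3+0+0+4+3+0+0+4+3 = 28

28


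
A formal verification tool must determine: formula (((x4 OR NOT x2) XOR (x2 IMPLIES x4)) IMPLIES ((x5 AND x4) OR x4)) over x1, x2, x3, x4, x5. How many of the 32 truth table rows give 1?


Formula: (((x4 OR NOT x2) XOR (x2 IMPLIES x4)) IMPLIES ((x5 AND x4) OR x4)) over 5 vars (32 rows)
Evaluate each row (x1, x2, x3, x4, x5 as bits, MSB first):
  row 0 [00000]: (((0 OR NOT 0) XOR (0 IMPLIES 0)) IMPLIES ((0 AND 0) OR 0)) -> 1
  row 1 [00001]: (((0 OR NOT 0) XOR (0 IMPLIES 0)) IMPLIES ((1 AND 0) OR 0)) -> 1
  row 2 [00010]: (((1 OR NOT 0) XOR (0 IMPLIES 1)) IMPLIES ((0 AND 1) OR 1)) -> 1
  row 3 [00011]: (((1 OR NOT 0) XOR (0 IMPLIES 1)) IMPLIES ((1 AND 1) OR 1)) -> 1
  row 4 [00100]: (((0 OR NOT 0) XOR (0 IMPLIES 0)) IMPLIES ((0 AND 0) OR 0)) -> 1
  row 5 [00101]: (((0 OR NOT 0) XOR (0 IMPLIES 0)) IMPLIES ((1 AND 0) OR 0)) -> 1
  row 6 [00110]: (((1 OR NOT 0) XOR (0 IMPLIES 1)) IMPLIES ((0 AND 1) OR 1)) -> 1
  row 7 [00111]: (((1 OR NOT 0) XOR (0 IMPLIES 1)) IMPLIES ((1 AND 1) OR 1)) -> 1
  row 8 [01000]: (((0 OR NOT 1) XOR (1 IMPLIES 0)) IMPLIES ((0 AND 0) OR 0)) -> 1
  row 9 [01001]: (((0 OR NOT 1) XOR (1 IMPLIES 0)) IMPLIES ((1 AND 0) OR 0)) -> 1
  row 10 [01010]: (((1 OR NOT 1) XOR (1 IMPLIES 1)) IMPLIES ((0 AND 1) OR 1)) -> 1
  row 11 [01011]: (((1 OR NOT 1) XOR (1 IMPLIES 1)) IMPLIES ((1 AND 1) OR 1)) -> 1
  row 12 [01100]: (((0 OR NOT 1) XOR (1 IMPLIES 0)) IMPLIES ((0 AND 0) OR 0)) -> 1
  row 13 [01101]: (((0 OR NOT 1) XOR (1 IMPLIES 0)) IMPLIES ((1 AND 0) OR 0)) -> 1
  row 14 [01110]: (((1 OR NOT 1) XOR (1 IMPLIES 1)) IMPLIES ((0 AND 1) OR 1)) -> 1
  row 15 [01111]: (((1 OR NOT 1) XOR (1 IMPLIES 1)) IMPLIES ((1 AND 1) OR 1)) -> 1
  row 16 [10000]: (((0 OR NOT 0) XOR (0 IMPLIES 0)) IMPLIES ((0 AND 0) OR 0)) -> 1
  row 17 [10001]: (((0 OR NOT 0) XOR (0 IMPLIES 0)) IMPLIES ((1 AND 0) OR 0)) -> 1
  row 18 [10010]: (((1 OR NOT 0) XOR (0 IMPLIES 1)) IMPLIES ((0 AND 1) OR 1)) -> 1
  row 19 [10011]: (((1 OR NOT 0) XOR (0 IMPLIES 1)) IMPLIES ((1 AND 1) OR 1)) -> 1
  row 20 [10100]: (((0 OR NOT 0) XOR (0 IMPLIES 0)) IMPLIES ((0 AND 0) OR 0)) -> 1
  row 21 [10101]: (((0 OR NOT 0) XOR (0 IMPLIES 0)) IMPLIES ((1 AND 0) OR 0)) -> 1
  row 22 [10110]: (((1 OR NOT 0) XOR (0 IMPLIES 1)) IMPLIES ((0 AND 1) OR 1)) -> 1
  row 23 [10111]: (((1 OR NOT 0) XOR (0 IMPLIES 1)) IMPLIES ((1 AND 1) OR 1)) -> 1
  row 24 [11000]: (((0 OR NOT 1) XOR (1 IMPLIES 0)) IMPLIES ((0 AND 0) OR 0)) -> 1
  row 25 [11001]: (((0 OR NOT 1) XOR (1 IMPLIES 0)) IMPLIES ((1 AND 0) OR 0)) -> 1
  row 26 [11010]: (((1 OR NOT 1) XOR (1 IMPLIES 1)) IMPLIES ((0 AND 1) OR 1)) -> 1
  row 27 [11011]: (((1 OR NOT 1) XOR (1 IMPLIES 1)) IMPLIES ((1 AND 1) OR 1)) -> 1
  row 28 [11100]: (((0 OR NOT 1) XOR (1 IMPLIES 0)) IMPLIES ((0 AND 0) OR 0)) -> 1
  row 29 [11101]: (((0 OR NOT 1) XOR (1 IMPLIES 0)) IMPLIES ((1 AND 0) OR 0)) -> 1
  row 30 [11110]: (((1 OR NOT 1) XOR (1 IMPLIES 1)) IMPLIES ((0 AND 1) OR 1)) -> 1
  row 31 [11111]: (((1 OR NOT 1) XOR (1 IMPLIES 1)) IMPLIES ((1 AND 1) OR 1)) -> 1
Full result column, 8 rows per line (x1,x2 fixed per line; x3,x4,x5 runs 000..111 left to right):
  rows 0-7 [x1,x2=00]: 11111111  (ones: 8)
  rows 8-15 [x1,x2=01]: 11111111  (ones: 8)
  rows 16-23 [x1,x2=10]: 11111111  (ones: 8)
  rows 24-31 [x1,x2=11]: 11111111  (ones: 8)
Count of 1-rows = 8+8+8+8 = 32

32


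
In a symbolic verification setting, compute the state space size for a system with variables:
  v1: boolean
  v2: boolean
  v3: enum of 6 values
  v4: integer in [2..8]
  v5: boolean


State space = product of domain sizes of all variables.
Domain sizes:
  v1 (boolean): 2
  v2 (boolean): 2
  v3 (enum of 6 values): 6
  v4 (integer in [2..8]): 7
  v5 (boolean): 2
Product = 2 * 2 * 6 * 7 * 2 = 336

336


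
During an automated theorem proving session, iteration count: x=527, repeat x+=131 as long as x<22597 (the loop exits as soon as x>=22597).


Step 1: x goes from 527 toward 22597 by 131; the body runs while x<22597, so iterations = ceil((bound-start)/step)
Step 2: Distance=22070
Step 3: ceil(22070/131)=169

169


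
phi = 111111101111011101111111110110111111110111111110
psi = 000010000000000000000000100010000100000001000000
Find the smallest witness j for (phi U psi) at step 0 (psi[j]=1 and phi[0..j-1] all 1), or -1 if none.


(phi U psi) at 0: need smallest j with psi[j]=1 and phi[i]=1 for all i in [0,j).
Scan from step 0:
  step 0: phi=1, psi=0 -> continue
  step 1: phi=1, psi=0 -> continue
  step 2: phi=1, psi=0 -> continue
  step 3: phi=1, psi=0 -> continue
  step 4: psi=1 and phi held for [0,4) -> witness found
Witness step = 4

4


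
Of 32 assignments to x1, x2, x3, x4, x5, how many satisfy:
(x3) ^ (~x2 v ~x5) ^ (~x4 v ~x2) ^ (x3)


CNF with 4 clauses over 5 vars (32 assignments).
An assignment satisfies CNF iff every clause has >=1 true literal.
Check each row (bits = x1,x2,x3,x4,x5; clause T/F shown):
  row 0 [00000]: clauses=FTTF -> 0
  row 1 [00001]: clauses=FTTF -> 0
  row 2 [00010]: clauses=FTTF -> 0
  row 3 [00011]: clauses=FTTF -> 0
  row 4 [00100]: clauses=TTTT -> 1
  row 5 [00101]: clauses=TTTT -> 1
  row 6 [00110]: clauses=TTTT -> 1
  row 7 [00111]: clauses=TTTT -> 1
  row 8 [01000]: clauses=FTTF -> 0
  row 9 [01001]: clauses=FFTF -> 0
  row 10 [01010]: clauses=FTFF -> 0
  row 11 [01011]: clauses=FFFF -> 0
  row 12 [01100]: clauses=TTTT -> 1
  row 13 [01101]: clauses=TFTT -> 0
  row 14 [01110]: clauses=TTFT -> 0
  row 15 [01111]: clauses=TFFT -> 0
  row 16 [10000]: clauses=FTTF -> 0
  row 17 [10001]: clauses=FTTF -> 0
  row 18 [10010]: clauses=FTTF -> 0
  row 19 [10011]: clauses=FTTF -> 0
  row 20 [10100]: clauses=TTTT -> 1
  row 21 [10101]: clauses=TTTT -> 1
  row 22 [10110]: clauses=TTTT -> 1
  row 23 [10111]: clauses=TTTT -> 1
  row 24 [11000]: clauses=FTTF -> 0
  row 25 [11001]: clauses=FFTF -> 0
  row 26 [11010]: clauses=FTFF -> 0
  row 27 [11011]: clauses=FFFF -> 0
  row 28 [11100]: clauses=TTTT -> 1
  row 29 [11101]: clauses=TFTT -> 0
  row 30 [11110]: clauses=TTFT -> 0
  row 31 [11111]: clauses=TFFT -> 0
Full result column, 8 rows per line (x1,x2 fixed per line; x3,x4,x5 runs 000..111 left to right):
  rows 0-7 [x1,x2=00]: 00001111  (ones: 4)
  rows 8-15 [x1,x2=01]: 00001000  (ones: 1)
  rows 16-23 [x1,x2=10]: 00001111  (ones: 4)
  rows 24-31 [x1,x2=11]: 00001000  (ones: 1)
Satisfying assignments = 4+1+4+1 = 10

10


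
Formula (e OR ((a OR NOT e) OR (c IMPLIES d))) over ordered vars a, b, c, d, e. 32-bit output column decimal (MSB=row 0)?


Formula: (e OR ((a OR NOT e) OR (c IMPLIES d))) over a, b, c, d, e (32 rows)
Evaluate each row (bits = a,b,c,d,e, MSB first):
  row 0 [00000]: (0 OR ((0 OR NOT 0) OR (0 IMPLIES 0))) -> 1
  row 1 [00001]: (1 OR ((0 OR NOT 1) OR (0 IMPLIES 0))) -> 1
  row 2 [00010]: (0 OR ((0 OR NOT 0) OR (0 IMPLIES 1))) -> 1
  row 3 [00011]: (1 OR ((0 OR NOT 1) OR (0 IMPLIES 1))) -> 1
  row 4 [00100]: (0 OR ((0 OR NOT 0) OR (1 IMPLIES 0))) -> 1
  row 5 [00101]: (1 OR ((0 OR NOT 1) OR (1 IMPLIES 0))) -> 1
  row 6 [00110]: (0 OR ((0 OR NOT 0) OR (1 IMPLIES 1))) -> 1
  row 7 [00111]: (1 OR ((0 OR NOT 1) OR (1 IMPLIES 1))) -> 1
  row 8 [01000]: (0 OR ((0 OR NOT 0) OR (0 IMPLIES 0))) -> 1
  row 9 [01001]: (1 OR ((0 OR NOT 1) OR (0 IMPLIES 0))) -> 1
  row 10 [01010]: (0 OR ((0 OR NOT 0) OR (0 IMPLIES 1))) -> 1
  row 11 [01011]: (1 OR ((0 OR NOT 1) OR (0 IMPLIES 1))) -> 1
  row 12 [01100]: (0 OR ((0 OR NOT 0) OR (1 IMPLIES 0))) -> 1
  row 13 [01101]: (1 OR ((0 OR NOT 1) OR (1 IMPLIES 0))) -> 1
  row 14 [01110]: (0 OR ((0 OR NOT 0) OR (1 IMPLIES 1))) -> 1
  row 15 [01111]: (1 OR ((0 OR NOT 1) OR (1 IMPLIES 1))) -> 1
  row 16 [10000]: (0 OR ((1 OR NOT 0) OR (0 IMPLIES 0))) -> 1
  row 17 [10001]: (1 OR ((1 OR NOT 1) OR (0 IMPLIES 0))) -> 1
  row 18 [10010]: (0 OR ((1 OR NOT 0) OR (0 IMPLIES 1))) -> 1
  row 19 [10011]: (1 OR ((1 OR NOT 1) OR (0 IMPLIES 1))) -> 1
  row 20 [10100]: (0 OR ((1 OR NOT 0) OR (1 IMPLIES 0))) -> 1
  row 21 [10101]: (1 OR ((1 OR NOT 1) OR (1 IMPLIES 0))) -> 1
  row 22 [10110]: (0 OR ((1 OR NOT 0) OR (1 IMPLIES 1))) -> 1
  row 23 [10111]: (1 OR ((1 OR NOT 1) OR (1 IMPLIES 1))) -> 1
  row 24 [11000]: (0 OR ((1 OR NOT 0) OR (0 IMPLIES 0))) -> 1
  row 25 [11001]: (1 OR ((1 OR NOT 1) OR (0 IMPLIES 0))) -> 1
  row 26 [11010]: (0 OR ((1 OR NOT 0) OR (0 IMPLIES 1))) -> 1
  row 27 [11011]: (1 OR ((1 OR NOT 1) OR (0 IMPLIES 1))) -> 1
  row 28 [11100]: (0 OR ((1 OR NOT 0) OR (1 IMPLIES 0))) -> 1
  row 29 [11101]: (1 OR ((1 OR NOT 1) OR (1 IMPLIES 0))) -> 1
  row 30 [11110]: (0 OR ((1 OR NOT 0) OR (1 IMPLIES 1))) -> 1
  row 31 [11111]: (1 OR ((1 OR NOT 1) OR (1 IMPLIES 1))) -> 1
Full result column, 4 rows per line (a,b,c fixed per line; d,e runs 00..11 left to right):
  rows 0-3 [a,b,c=000]: 1111  = hex F
  rows 4-7 [a,b,c=001]: 1111  = hex F
  rows 8-11 [a,b,c=010]: 1111  = hex F
  rows 12-15 [a,b,c=011]: 1111  = hex F
  rows 16-19 [a,b,c=100]: 1111  = hex F
  rows 20-23 [a,b,c=101]: 1111  = hex F
  rows 24-27 [a,b,c=110]: 1111  = hex F
  rows 28-31 [a,b,c=111]: 1111  = hex F
Output column (row 0 .. row 31) = 11111111111111111111111111111111
Output column grouped in 4s = 1111 1111 1111 1111 1111 1111 1111 1111 = 0xFFFFFFFF
Convert to decimal digit by digit (value = value*16 + digit):
  F -> 15
  15*16 + 15 (F) = 255
  255*16 + 15 (F) = 4095
  4095*16 + 15 (F) = 65535
  65535*16 + 15 (F) = 1048575
  1048575*16 + 15 (F) = 16777215
  16777215*16 + 15 (F) = 268435455
  268435455*16 + 15 (F) = 4294967295
Decimal = 4294967295

4294967295


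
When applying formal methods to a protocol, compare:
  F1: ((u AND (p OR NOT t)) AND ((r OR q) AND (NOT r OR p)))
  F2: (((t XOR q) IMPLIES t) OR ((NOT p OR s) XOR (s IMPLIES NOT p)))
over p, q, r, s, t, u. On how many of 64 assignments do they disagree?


F1 = ((u AND (p OR NOT t)) AND ((r OR q) AND (NOT r OR p)))
F2 = (((t XOR q) IMPLIES t) OR ((NOT p OR s) XOR (s IMPLIES NOT p)))
Evaluate both on each of 64 rows (bits = p,q,r,s,t,u):
  row 0 [000000]: F1=0 F2=1 (differ) -> 1
  row 1 [000001]: F1=0 F2=1 (differ) -> 1
  row 2 [000010]: F1=0 F2=1 (differ) -> 1
  row 3 [000011]: F1=0 F2=1 (differ) -> 1
  row 4 [000100]: F1=0 F2=1 (differ) -> 1
  (every remaining row is evaluated the same way; all 64 results are listed next)
Full result column, 8 rows per line (p,q,r fixed per line; s,t,u runs 000..111 left to right):
  rows 0-7 [p,q,r=000]: 11111111  (ones: 8)
  rows 8-15 [p,q,r=001]: 11111111  (ones: 8)
  rows 16-23 [p,q,r=010]: 01110111  (ones: 6)
  rows 24-31 [p,q,r=011]: 00110011  (ones: 4)
  rows 32-39 [p,q,r=100]: 11111111  (ones: 8)
  rows 40-47 [p,q,r=101]: 10101010  (ones: 4)
  rows 48-55 [p,q,r=110]: 10101010  (ones: 4)
  rows 56-63 [p,q,r=111]: 10101010  (ones: 4)
Disagreements = 8+8+6+4+8+4+4+4 = 46

46


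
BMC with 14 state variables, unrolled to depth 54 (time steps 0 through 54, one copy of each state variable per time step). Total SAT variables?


BMC unrolls to depth k, creating one copy of each state var for steps 0..k.
Step count = 54 + 1 = 55 (steps 0 through 54)
Vars per step = 14
Total = 14 * 55 = 770

770


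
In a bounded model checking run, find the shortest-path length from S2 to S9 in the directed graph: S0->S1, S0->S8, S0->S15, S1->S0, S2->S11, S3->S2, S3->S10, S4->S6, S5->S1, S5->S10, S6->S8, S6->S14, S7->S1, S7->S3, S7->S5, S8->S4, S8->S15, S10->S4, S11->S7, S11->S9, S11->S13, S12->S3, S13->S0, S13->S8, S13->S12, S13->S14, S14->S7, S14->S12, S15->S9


BFS layer-by-layer from S2:
  dist 0: {S2}
  dist 1: {S11}
  dist 2: {S7, S9, S13}
  -> S9 reached at distance 2
Shortest path length = 2

2


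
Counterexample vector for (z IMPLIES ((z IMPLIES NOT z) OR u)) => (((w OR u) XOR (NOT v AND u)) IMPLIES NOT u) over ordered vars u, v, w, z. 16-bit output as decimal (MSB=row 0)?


F1 = (z IMPLIES ((z IMPLIES NOT z) OR u))
F2 = (((w OR u) XOR (NOT v AND u)) IMPLIES NOT u)
Counterexample to F1=>F2 is where F1=1 and F2=0.
Evaluate each row (bits = u,v,w,z, MSB first):
  row 0 [0000]: F1=1 F2=1 -> F1&~F2 -> 0
  row 1 [0001]: F1=0 F2=1 -> F1&~F2 -> 0
  row 2 [0010]: F1=1 F2=1 -> F1&~F2 -> 0
  row 3 [0011]: F1=0 F2=1 -> F1&~F2 -> 0
  row 4 [0100]: F1=1 F2=1 -> F1&~F2 -> 0
  row 5 [0101]: F1=0 F2=1 -> F1&~F2 -> 0
  row 6 [0110]: F1=1 F2=1 -> F1&~F2 -> 0
  row 7 [0111]: F1=0 F2=1 -> F1&~F2 -> 0
  row 8 [1000]: F1=1 F2=1 -> F1&~F2 -> 0
  row 9 [1001]: F1=1 F2=1 -> F1&~F2 -> 0
  row 10 [1010]: F1=1 F2=1 -> F1&~F2 -> 0
  row 11 [1011]: F1=1 F2=1 -> F1&~F2 -> 0
  row 12 [1100]: F1=1 F2=0 -> F1&~F2 -> 1
  row 13 [1101]: F1=1 F2=0 -> F1&~F2 -> 1
  row 14 [1110]: F1=1 F2=0 -> F1&~F2 -> 1
  row 15 [1111]: F1=1 F2=0 -> F1&~F2 -> 1
Full result column, 4 rows per line (u,v fixed per line; w,z runs 00..11 left to right):
  rows 0-3 [u,v=00]: 0000  = hex 0
  rows 4-7 [u,v=01]: 0000  = hex 0
  rows 8-11 [u,v=10]: 0000  = hex 0
  rows 12-15 [u,v=11]: 1111  = hex F
Counterexample vector (row 0 .. row 15) = 0000000000001111
Output column grouped in 4s = 0000 0000 0000 1111 = 0x000F
Convert to decimal digit by digit (value = value*16 + digit):
  0 -> 0
  0*16 + 0 = 0
  0*16 + 0 = 0
  0*16 + 15 (F) = 15
Decimal = 15

15


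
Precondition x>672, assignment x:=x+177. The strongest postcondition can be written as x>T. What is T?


Formula: sp(P, x:=E) = exists old_x. (x = E[old_x/x]) AND P[old_x/x] (old_x is the value of x before the assignment; eliminate old_x by solving x = E[old_x/x] for old_x)
Step 1: Precondition P: x>672, i.e. old_x > 672
Step 2: Assignment gives x = old_x + 177, so old_x = x - 177
Step 3: Substitute into P: x - 177 > 672
Step 4: Simplify: x > 672+177 = 849

849


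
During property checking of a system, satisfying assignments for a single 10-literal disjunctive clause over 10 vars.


Step 1: Total=2^10=1024
Step 2: Unsat when all 10 false: 2^0=1
Step 3: Sat=1024-1=1023

1023


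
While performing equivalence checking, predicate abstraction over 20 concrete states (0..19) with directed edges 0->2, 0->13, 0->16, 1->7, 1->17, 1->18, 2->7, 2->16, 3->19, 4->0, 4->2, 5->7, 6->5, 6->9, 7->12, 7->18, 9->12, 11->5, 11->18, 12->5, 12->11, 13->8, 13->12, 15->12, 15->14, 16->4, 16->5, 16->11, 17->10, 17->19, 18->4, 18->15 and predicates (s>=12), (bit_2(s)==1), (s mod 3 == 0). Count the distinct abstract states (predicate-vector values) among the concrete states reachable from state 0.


BFS from 0:
Concrete reachable: {0, 2, 4, 5, 7, 8, 11, 12, 13, 14, 15, 16, 18}
Abstract via predicates (s>=12), (bit_2(s)==1), (s mod 3 == 0):
  (0,0,0) <- {2, 8, 11}
  (0,0,1) <- {0}
  (0,1,0) <- {4, 5, 7}
  (1,0,0) <- {16}
  (1,0,1) <- {18}
  (1,1,0) <- {13, 14}
  (1,1,1) <- {12, 15}
Distinct abstract states = 7

7


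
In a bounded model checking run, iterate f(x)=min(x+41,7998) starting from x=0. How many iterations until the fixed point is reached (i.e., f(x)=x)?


Step 1: x=0, cap=7998, increment=41
Step 2: x grows by 41 each step until capped at 7998; fixed point is x=7998
Step 3: iterations = ceil(7998/41) = 196

196


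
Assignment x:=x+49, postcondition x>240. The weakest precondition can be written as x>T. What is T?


Formula: wp(x:=E, P) = P[E/x] (substitute E for x in postcondition)
Step 1: Postcondition: x>240
Step 2: Substitute x+49 for x: x+49>240
Step 3: Solve for x: x > 240-49 = 191

191


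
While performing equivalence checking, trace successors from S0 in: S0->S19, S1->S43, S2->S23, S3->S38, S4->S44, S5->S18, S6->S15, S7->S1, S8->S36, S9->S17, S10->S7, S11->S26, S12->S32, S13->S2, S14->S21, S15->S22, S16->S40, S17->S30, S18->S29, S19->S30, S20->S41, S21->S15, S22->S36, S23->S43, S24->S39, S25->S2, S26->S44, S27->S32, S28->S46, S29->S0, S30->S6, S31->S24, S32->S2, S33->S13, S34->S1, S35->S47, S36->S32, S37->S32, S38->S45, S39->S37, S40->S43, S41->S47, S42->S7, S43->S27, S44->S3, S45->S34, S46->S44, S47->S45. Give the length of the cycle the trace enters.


Trace from S0 until a state repeats:
  S0 -> S19 -> S30 -> S6 -> S15 -> S22 -> S36 -> S32 -> S2 -> S23 -> S43 -> S27 -> S32
S32 first seen at step 7, revisited at step 12.
Cycle length = 12 - 7 = 5

5


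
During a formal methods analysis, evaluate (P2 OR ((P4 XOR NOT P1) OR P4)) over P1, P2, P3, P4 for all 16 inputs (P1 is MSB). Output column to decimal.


Formula: (P2 OR ((P4 XOR NOT P1) OR P4)) over P1, P2, P3, P4 (16 rows)
Evaluate each row (bits = P1,P2,P3,P4, MSB first):
  row 0 [0000]: (0 OR ((0 XOR NOT 0) OR 0)) -> 1
  row 1 [0001]: (0 OR ((1 XOR NOT 0) OR 1)) -> 1
  row 2 [0010]: (0 OR ((0 XOR NOT 0) OR 0)) -> 1
  row 3 [0011]: (0 OR ((1 XOR NOT 0) OR 1)) -> 1
  row 4 [0100]: (1 OR ((0 XOR NOT 0) OR 0)) -> 1
  row 5 [0101]: (1 OR ((1 XOR NOT 0) OR 1)) -> 1
  row 6 [0110]: (1 OR ((0 XOR NOT 0) OR 0)) -> 1
  row 7 [0111]: (1 OR ((1 XOR NOT 0) OR 1)) -> 1
  row 8 [1000]: (0 OR ((0 XOR NOT 1) OR 0)) -> 0
  row 9 [1001]: (0 OR ((1 XOR NOT 1) OR 1)) -> 1
  row 10 [1010]: (0 OR ((0 XOR NOT 1) OR 0)) -> 0
  row 11 [1011]: (0 OR ((1 XOR NOT 1) OR 1)) -> 1
  row 12 [1100]: (1 OR ((0 XOR NOT 1) OR 0)) -> 1
  row 13 [1101]: (1 OR ((1 XOR NOT 1) OR 1)) -> 1
  row 14 [1110]: (1 OR ((0 XOR NOT 1) OR 0)) -> 1
  row 15 [1111]: (1 OR ((1 XOR NOT 1) OR 1)) -> 1
Full result column, 4 rows per line (P1,P2 fixed per line; P3,P4 runs 00..11 left to right):
  rows 0-3 [P1,P2=00]: 1111  = hex F
  rows 4-7 [P1,P2=01]: 1111  = hex F
  rows 8-11 [P1,P2=10]: 0101  = hex 5
  rows 12-15 [P1,P2=11]: 1111  = hex F
Output column (row 0 .. row 15) = 1111111101011111
Output column grouped in 4s = 1111 1111 0101 1111 = 0xFF5F
Convert to decimal digit by digit (value = value*16 + digit):
  F -> 15
  15*16 + 15 (F) = 255
  255*16 + 5 = 4085
  4085*16 + 15 (F) = 65375
Decimal = 65375

65375


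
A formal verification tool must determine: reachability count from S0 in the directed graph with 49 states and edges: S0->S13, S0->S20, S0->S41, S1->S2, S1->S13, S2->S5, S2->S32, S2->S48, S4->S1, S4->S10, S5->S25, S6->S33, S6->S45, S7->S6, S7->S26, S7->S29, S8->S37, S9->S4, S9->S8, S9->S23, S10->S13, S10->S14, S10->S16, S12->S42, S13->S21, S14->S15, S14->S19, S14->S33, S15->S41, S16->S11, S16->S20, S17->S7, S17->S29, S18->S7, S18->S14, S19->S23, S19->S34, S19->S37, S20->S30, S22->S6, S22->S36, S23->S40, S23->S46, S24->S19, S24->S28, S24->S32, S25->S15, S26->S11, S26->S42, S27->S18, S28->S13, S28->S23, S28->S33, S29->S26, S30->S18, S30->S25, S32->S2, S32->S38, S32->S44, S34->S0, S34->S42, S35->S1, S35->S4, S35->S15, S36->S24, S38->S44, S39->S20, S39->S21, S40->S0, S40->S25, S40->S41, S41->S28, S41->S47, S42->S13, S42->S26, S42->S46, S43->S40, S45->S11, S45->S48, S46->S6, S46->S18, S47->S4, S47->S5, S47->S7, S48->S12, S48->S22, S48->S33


BFS from S0:
  layer 0: {S0}
  layer 1: {S13, S20, S41}
  layer 2: {S21, S28, S30, S47}
  layer 3: {S4, S5, S7, S18, S23, S25, S33}
  layer 4: {S1, S6, S10, S14, S15, S26, S29, S40, S46}
  layer 5: {S2, S11, S16, S19, S42, S45}
  layer 6: {S32, S34, S37, S48}
  layer 7: {S12, S22, S38, S44}
  layer 8: {S36}
  layer 9: {S24}
Reachable set: {S0, S1, S2, S4, S5, S6, S7, S10, S11, S12, S13, S14, S15, S16, S18, S19, S20, S21, S22, S23, S24, S25, S26, S28, S29, S30, S32, S33, S34, S36, S37, S38, S40, S41, S42, S44, S45, S46, S47, S48}
Count = 40

40


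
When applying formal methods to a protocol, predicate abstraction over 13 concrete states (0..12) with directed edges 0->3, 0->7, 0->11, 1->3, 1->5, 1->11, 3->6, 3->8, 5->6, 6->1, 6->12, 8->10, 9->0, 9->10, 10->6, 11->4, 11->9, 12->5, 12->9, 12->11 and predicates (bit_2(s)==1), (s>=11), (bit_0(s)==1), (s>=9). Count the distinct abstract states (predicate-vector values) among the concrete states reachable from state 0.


BFS from 0:
Concrete reachable: {0, 1, 3, 4, 5, 6, 7, 8, 9, 10, 11, 12}
Abstract via predicates (bit_2(s)==1), (s>=11), (bit_0(s)==1), (s>=9):
  (0,0,0,0) <- {0, 8}
  (0,0,0,1) <- {10}
  (0,0,1,0) <- {1, 3}
  (0,0,1,1) <- {9}
  (0,1,1,1) <- {11}
  (1,0,0,0) <- {4, 6}
  (1,0,1,0) <- {5, 7}
  (1,1,0,1) <- {12}
Distinct abstract states = 8

8


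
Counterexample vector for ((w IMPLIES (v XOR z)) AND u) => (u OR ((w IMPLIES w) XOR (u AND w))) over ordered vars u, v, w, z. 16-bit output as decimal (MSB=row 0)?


F1 = ((w IMPLIES (v XOR z)) AND u)
F2 = (u OR ((w IMPLIES w) XOR (u AND w)))
Counterexample to F1=>F2 is where F1=1 and F2=0.
Evaluate each row (bits = u,v,w,z, MSB first):
  row 0 [0000]: F1=0 F2=1 -> F1&~F2 -> 0
  row 1 [0001]: F1=0 F2=1 -> F1&~F2 -> 0
  row 2 [0010]: F1=0 F2=1 -> F1&~F2 -> 0
  row 3 [0011]: F1=0 F2=1 -> F1&~F2 -> 0
  row 4 [0100]: F1=0 F2=1 -> F1&~F2 -> 0
  row 5 [0101]: F1=0 F2=1 -> F1&~F2 -> 0
  row 6 [0110]: F1=0 F2=1 -> F1&~F2 -> 0
  row 7 [0111]: F1=0 F2=1 -> F1&~F2 -> 0
  row 8 [1000]: F1=1 F2=1 -> F1&~F2 -> 0
  row 9 [1001]: F1=1 F2=1 -> F1&~F2 -> 0
  row 10 [1010]: F1=0 F2=1 -> F1&~F2 -> 0
  row 11 [1011]: F1=1 F2=1 -> F1&~F2 -> 0
  row 12 [1100]: F1=1 F2=1 -> F1&~F2 -> 0
  row 13 [1101]: F1=1 F2=1 -> F1&~F2 -> 0
  row 14 [1110]: F1=1 F2=1 -> F1&~F2 -> 0
  row 15 [1111]: F1=0 F2=1 -> F1&~F2 -> 0
Full result column, 4 rows per line (u,v fixed per line; w,z runs 00..11 left to right):
  rows 0-3 [u,v=00]: 0000  = hex 0
  rows 4-7 [u,v=01]: 0000  = hex 0
  rows 8-11 [u,v=10]: 0000  = hex 0
  rows 12-15 [u,v=11]: 0000  = hex 0
Counterexample vector (row 0 .. row 15) = 0000000000000000
Output column grouped in 4s = 0000 0000 0000 0000 = 0x0000
Convert to decimal digit by digit (value = value*16 + digit):
  0 -> 0
  0*16 + 0 = 0
  0*16 + 0 = 0
  0*16 + 0 = 0
Decimal = 0

0


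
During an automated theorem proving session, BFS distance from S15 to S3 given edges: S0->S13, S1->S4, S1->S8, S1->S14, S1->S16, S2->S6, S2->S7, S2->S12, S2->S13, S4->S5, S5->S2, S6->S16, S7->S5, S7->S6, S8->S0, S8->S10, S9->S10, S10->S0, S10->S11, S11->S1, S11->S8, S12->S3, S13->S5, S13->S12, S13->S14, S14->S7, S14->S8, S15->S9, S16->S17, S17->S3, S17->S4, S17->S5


BFS layer-by-layer from S15:
  dist 0: {S15}
  dist 1: {S9}
  dist 2: {S10}
  dist 3: {S0, S11}
  dist 4: {S1, S8, S13}
  dist 5: {S4, S5, S12, S14, S16}
  dist 6: {S2, S3, S7, S17}
  -> S3 reached at distance 6
Shortest path length = 6

6


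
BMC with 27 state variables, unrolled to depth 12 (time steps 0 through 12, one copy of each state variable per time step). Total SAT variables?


BMC unrolls to depth k, creating one copy of each state var for steps 0..k.
Step count = 12 + 1 = 13 (steps 0 through 12)
Vars per step = 27
Total = 27 * 13 = 351

351


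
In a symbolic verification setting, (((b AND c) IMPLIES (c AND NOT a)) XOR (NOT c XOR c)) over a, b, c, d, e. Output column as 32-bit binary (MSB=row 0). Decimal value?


Formula: (((b AND c) IMPLIES (c AND NOT a)) XOR (NOT c XOR c)) over a, b, c, d, e (32 rows)
Evaluate each row (bits = a,b,c,d,e, MSB first):
  row 0 [00000]: (((0 AND 0) IMPLIES (0 AND NOT 0)) XOR (NOT 0 XOR 0)) -> 0
  row 1 [00001]: (((0 AND 0) IMPLIES (0 AND NOT 0)) XOR (NOT 0 XOR 0)) -> 0
  row 2 [00010]: (((0 AND 0) IMPLIES (0 AND NOT 0)) XOR (NOT 0 XOR 0)) -> 0
  row 3 [00011]: (((0 AND 0) IMPLIES (0 AND NOT 0)) XOR (NOT 0 XOR 0)) -> 0
  row 4 [00100]: (((0 AND 1) IMPLIES (1 AND NOT 0)) XOR (NOT 1 XOR 1)) -> 0
  row 5 [00101]: (((0 AND 1) IMPLIES (1 AND NOT 0)) XOR (NOT 1 XOR 1)) -> 0
  row 6 [00110]: (((0 AND 1) IMPLIES (1 AND NOT 0)) XOR (NOT 1 XOR 1)) -> 0
  row 7 [00111]: (((0 AND 1) IMPLIES (1 AND NOT 0)) XOR (NOT 1 XOR 1)) -> 0
  row 8 [01000]: (((1 AND 0) IMPLIES (0 AND NOT 0)) XOR (NOT 0 XOR 0)) -> 0
  row 9 [01001]: (((1 AND 0) IMPLIES (0 AND NOT 0)) XOR (NOT 0 XOR 0)) -> 0
  row 10 [01010]: (((1 AND 0) IMPLIES (0 AND NOT 0)) XOR (NOT 0 XOR 0)) -> 0
  row 11 [01011]: (((1 AND 0) IMPLIES (0 AND NOT 0)) XOR (NOT 0 XOR 0)) -> 0
  row 12 [01100]: (((1 AND 1) IMPLIES (1 AND NOT 0)) XOR (NOT 1 XOR 1)) -> 0
  row 13 [01101]: (((1 AND 1) IMPLIES (1 AND NOT 0)) XOR (NOT 1 XOR 1)) -> 0
  row 14 [01110]: (((1 AND 1) IMPLIES (1 AND NOT 0)) XOR (NOT 1 XOR 1)) -> 0
  row 15 [01111]: (((1 AND 1) IMPLIES (1 AND NOT 0)) XOR (NOT 1 XOR 1)) -> 0
  row 16 [10000]: (((0 AND 0) IMPLIES (0 AND NOT 1)) XOR (NOT 0 XOR 0)) -> 0
  row 17 [10001]: (((0 AND 0) IMPLIES (0 AND NOT 1)) XOR (NOT 0 XOR 0)) -> 0
  row 18 [10010]: (((0 AND 0) IMPLIES (0 AND NOT 1)) XOR (NOT 0 XOR 0)) -> 0
  row 19 [10011]: (((0 AND 0) IMPLIES (0 AND NOT 1)) XOR (NOT 0 XOR 0)) -> 0
  row 20 [10100]: (((0 AND 1) IMPLIES (1 AND NOT 1)) XOR (NOT 1 XOR 1)) -> 0
  row 21 [10101]: (((0 AND 1) IMPLIES (1 AND NOT 1)) XOR (NOT 1 XOR 1)) -> 0
  row 22 [10110]: (((0 AND 1) IMPLIES (1 AND NOT 1)) XOR (NOT 1 XOR 1)) -> 0
  row 23 [10111]: (((0 AND 1) IMPLIES (1 AND NOT 1)) XOR (NOT 1 XOR 1)) -> 0
  row 24 [11000]: (((1 AND 0) IMPLIES (0 AND NOT 1)) XOR (NOT 0 XOR 0)) -> 0
  row 25 [11001]: (((1 AND 0) IMPLIES (0 AND NOT 1)) XOR (NOT 0 XOR 0)) -> 0
  row 26 [11010]: (((1 AND 0) IMPLIES (0 AND NOT 1)) XOR (NOT 0 XOR 0)) -> 0
  row 27 [11011]: (((1 AND 0) IMPLIES (0 AND NOT 1)) XOR (NOT 0 XOR 0)) -> 0
  row 28 [11100]: (((1 AND 1) IMPLIES (1 AND NOT 1)) XOR (NOT 1 XOR 1)) -> 1
  row 29 [11101]: (((1 AND 1) IMPLIES (1 AND NOT 1)) XOR (NOT 1 XOR 1)) -> 1
  row 30 [11110]: (((1 AND 1) IMPLIES (1 AND NOT 1)) XOR (NOT 1 XOR 1)) -> 1
  row 31 [11111]: (((1 AND 1) IMPLIES (1 AND NOT 1)) XOR (NOT 1 XOR 1)) -> 1
Full result column, 4 rows per line (a,b,c fixed per line; d,e runs 00..11 left to right):
  rows 0-3 [a,b,c=000]: 0000  = hex 0
  rows 4-7 [a,b,c=001]: 0000  = hex 0
  rows 8-11 [a,b,c=010]: 0000  = hex 0
  rows 12-15 [a,b,c=011]: 0000  = hex 0
  rows 16-19 [a,b,c=100]: 0000  = hex 0
  rows 20-23 [a,b,c=101]: 0000  = hex 0
  rows 24-27 [a,b,c=110]: 0000  = hex 0
  rows 28-31 [a,b,c=111]: 1111  = hex F
Output column (row 0 .. row 31) = 00000000000000000000000000001111
Output column grouped in 4s = 0000 0000 0000 0000 0000 0000 0000 1111 = 0x0000000F
Convert to decimal digit by digit (value = value*16 + digit):
  0 -> 0
  0*16 + 0 = 0
  0*16 + 0 = 0
  0*16 + 0 = 0
  0*16 + 0 = 0
  0*16 + 0 = 0
  0*16 + 0 = 0
  0*16 + 15 (F) = 15
Decimal = 15

15


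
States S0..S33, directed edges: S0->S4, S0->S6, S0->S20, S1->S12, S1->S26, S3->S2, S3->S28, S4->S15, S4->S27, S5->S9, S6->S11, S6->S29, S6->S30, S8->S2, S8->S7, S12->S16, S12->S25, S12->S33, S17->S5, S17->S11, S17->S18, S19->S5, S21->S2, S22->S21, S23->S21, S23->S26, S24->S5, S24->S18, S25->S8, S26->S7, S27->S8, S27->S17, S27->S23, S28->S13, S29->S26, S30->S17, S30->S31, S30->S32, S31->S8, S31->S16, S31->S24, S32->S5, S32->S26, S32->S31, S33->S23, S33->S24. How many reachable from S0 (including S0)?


BFS from S0:
  layer 0: {S0}
  layer 1: {S4, S6, S20}
  layer 2: {S11, S15, S27, S29, S30}
  layer 3: {S8, S17, S23, S26, S31, S32}
  layer 4: {S2, S5, S7, S16, S18, S21, S24}
  layer 5: {S9}
Reachable set: {S0, S2, S4, S5, S6, S7, S8, S9, S11, S15, S16, S17, S18, S20, S21, S23, S24, S26, S27, S29, S30, S31, S32}
Count = 23

23


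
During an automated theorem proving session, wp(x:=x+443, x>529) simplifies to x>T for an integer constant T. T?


Formula: wp(x:=E, P) = P[E/x] (substitute E for x in postcondition)
Step 1: Postcondition: x>529
Step 2: Substitute x+443 for x: x+443>529
Step 3: Solve for x: x > 529-443 = 86

86


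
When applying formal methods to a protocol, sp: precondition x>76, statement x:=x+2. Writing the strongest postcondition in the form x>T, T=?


Formula: sp(P, x:=E) = exists old_x. (x = E[old_x/x]) AND P[old_x/x] (old_x is the value of x before the assignment; eliminate old_x by solving x = E[old_x/x] for old_x)
Step 1: Precondition P: x>76, i.e. old_x > 76
Step 2: Assignment gives x = old_x + 2, so old_x = x - 2
Step 3: Substitute into P: x - 2 > 76
Step 4: Simplify: x > 76+2 = 78

78


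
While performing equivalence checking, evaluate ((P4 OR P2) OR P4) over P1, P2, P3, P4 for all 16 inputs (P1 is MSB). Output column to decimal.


Formula: ((P4 OR P2) OR P4) over P1, P2, P3, P4 (16 rows)
Evaluate each row (bits = P1,P2,P3,P4, MSB first):
  row 0 [0000]: ((0 OR 0) OR 0) -> 0
  row 1 [0001]: ((1 OR 0) OR 1) -> 1
  row 2 [0010]: ((0 OR 0) OR 0) -> 0
  row 3 [0011]: ((1 OR 0) OR 1) -> 1
  row 4 [0100]: ((0 OR 1) OR 0) -> 1
  row 5 [0101]: ((1 OR 1) OR 1) -> 1
  row 6 [0110]: ((0 OR 1) OR 0) -> 1
  row 7 [0111]: ((1 OR 1) OR 1) -> 1
  row 8 [1000]: ((0 OR 0) OR 0) -> 0
  row 9 [1001]: ((1 OR 0) OR 1) -> 1
  row 10 [1010]: ((0 OR 0) OR 0) -> 0
  row 11 [1011]: ((1 OR 0) OR 1) -> 1
  row 12 [1100]: ((0 OR 1) OR 0) -> 1
  row 13 [1101]: ((1 OR 1) OR 1) -> 1
  row 14 [1110]: ((0 OR 1) OR 0) -> 1
  row 15 [1111]: ((1 OR 1) OR 1) -> 1
Full result column, 4 rows per line (P1,P2 fixed per line; P3,P4 runs 00..11 left to right):
  rows 0-3 [P1,P2=00]: 0101  = hex 5
  rows 4-7 [P1,P2=01]: 1111  = hex F
  rows 8-11 [P1,P2=10]: 0101  = hex 5
  rows 12-15 [P1,P2=11]: 1111  = hex F
Output column (row 0 .. row 15) = 0101111101011111
Output column grouped in 4s = 0101 1111 0101 1111 = 0x5F5F
Convert to decimal digit by digit (value = value*16 + digit):
  5 -> 5
  5*16 + 15 (F) = 95
  95*16 + 5 = 1525
  1525*16 + 15 (F) = 24415
Decimal = 24415

24415


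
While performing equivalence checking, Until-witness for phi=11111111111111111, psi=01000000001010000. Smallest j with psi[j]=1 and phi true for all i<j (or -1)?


(phi U psi) at 0: need smallest j with psi[j]=1 and phi[i]=1 for all i in [0,j).
Scan from step 0:
  step 0: phi=1, psi=0 -> continue
  step 1: psi=1 and phi held for [0,1) -> witness found
Witness step = 1

1


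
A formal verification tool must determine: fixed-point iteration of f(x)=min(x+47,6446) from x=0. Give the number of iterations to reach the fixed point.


Step 1: x=0, cap=6446, increment=47
Step 2: x grows by 47 each step until capped at 6446; fixed point is x=6446
Step 3: iterations = ceil(6446/47) = 138

138


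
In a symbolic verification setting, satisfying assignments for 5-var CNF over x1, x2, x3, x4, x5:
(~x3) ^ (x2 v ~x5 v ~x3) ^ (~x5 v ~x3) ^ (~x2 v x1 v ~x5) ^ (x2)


CNF with 5 clauses over 5 vars (32 assignments).
An assignment satisfies CNF iff every clause has >=1 true literal.
Check each row (bits = x1,x2,x3,x4,x5; clause T/F shown):
  row 0 [00000]: clauses=TTTTF -> 0
  row 1 [00001]: clauses=TTTTF -> 0
  row 2 [00010]: clauses=TTTTF -> 0
  row 3 [00011]: clauses=TTTTF -> 0
  row 4 [00100]: clauses=FTTTF -> 0
  row 5 [00101]: clauses=FFFTF -> 0
  row 6 [00110]: clauses=FTTTF -> 0
  row 7 [00111]: clauses=FFFTF -> 0
  row 8 [01000]: clauses=TTTTT -> 1
  row 9 [01001]: clauses=TTTFT -> 0
  row 10 [01010]: clauses=TTTTT -> 1
  row 11 [01011]: clauses=TTTFT -> 0
  row 12 [01100]: clauses=FTTTT -> 0
  row 13 [01101]: clauses=FTFFT -> 0
  row 14 [01110]: clauses=FTTTT -> 0
  row 15 [01111]: clauses=FTFFT -> 0
  row 16 [10000]: clauses=TTTTF -> 0
  row 17 [10001]: clauses=TTTTF -> 0
  row 18 [10010]: clauses=TTTTF -> 0
  row 19 [10011]: clauses=TTTTF -> 0
  row 20 [10100]: clauses=FTTTF -> 0
  row 21 [10101]: clauses=FFFTF -> 0
  row 22 [10110]: clauses=FTTTF -> 0
  row 23 [10111]: clauses=FFFTF -> 0
  row 24 [11000]: clauses=TTTTT -> 1
  row 25 [11001]: clauses=TTTTT -> 1
  row 26 [11010]: clauses=TTTTT -> 1
  row 27 [11011]: clauses=TTTTT -> 1
  row 28 [11100]: clauses=FTTTT -> 0
  row 29 [11101]: clauses=FTFTT -> 0
  row 30 [11110]: clauses=FTTTT -> 0
  row 31 [11111]: clauses=FTFTT -> 0
Full result column, 8 rows per line (x1,x2 fixed per line; x3,x4,x5 runs 000..111 left to right):
  rows 0-7 [x1,x2=00]: 00000000  (ones: 0)
  rows 8-15 [x1,x2=01]: 10100000  (ones: 2)
  rows 16-23 [x1,x2=10]: 00000000  (ones: 0)
  rows 24-31 [x1,x2=11]: 11110000  (ones: 4)
Satisfying assignments = 0+2+0+4 = 6

6
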